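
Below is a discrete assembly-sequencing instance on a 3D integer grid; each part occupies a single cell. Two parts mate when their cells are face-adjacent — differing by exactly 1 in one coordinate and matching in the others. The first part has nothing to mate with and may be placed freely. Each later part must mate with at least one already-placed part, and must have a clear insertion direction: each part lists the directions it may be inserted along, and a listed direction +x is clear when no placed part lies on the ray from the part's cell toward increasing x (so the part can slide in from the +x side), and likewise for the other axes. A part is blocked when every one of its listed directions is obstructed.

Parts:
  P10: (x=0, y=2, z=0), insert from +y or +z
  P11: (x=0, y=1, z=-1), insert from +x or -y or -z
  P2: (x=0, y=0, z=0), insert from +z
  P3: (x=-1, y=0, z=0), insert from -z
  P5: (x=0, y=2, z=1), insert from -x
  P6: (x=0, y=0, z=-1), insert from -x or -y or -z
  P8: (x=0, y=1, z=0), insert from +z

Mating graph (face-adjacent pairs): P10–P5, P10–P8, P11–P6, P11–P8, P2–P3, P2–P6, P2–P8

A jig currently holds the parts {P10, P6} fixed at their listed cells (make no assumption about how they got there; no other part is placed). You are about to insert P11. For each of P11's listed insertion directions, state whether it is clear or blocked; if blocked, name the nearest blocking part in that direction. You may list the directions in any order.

+x: clear; -y: blocked by P6; -z: clear

+x: ray from P11(0, 1, -1) has no placed part ⇒ clear
-y: nearest on ray is P6@(0, 0, -1) ⇒ blocked
-z: ray from P11(0, 1, -1) has no placed part ⇒ clear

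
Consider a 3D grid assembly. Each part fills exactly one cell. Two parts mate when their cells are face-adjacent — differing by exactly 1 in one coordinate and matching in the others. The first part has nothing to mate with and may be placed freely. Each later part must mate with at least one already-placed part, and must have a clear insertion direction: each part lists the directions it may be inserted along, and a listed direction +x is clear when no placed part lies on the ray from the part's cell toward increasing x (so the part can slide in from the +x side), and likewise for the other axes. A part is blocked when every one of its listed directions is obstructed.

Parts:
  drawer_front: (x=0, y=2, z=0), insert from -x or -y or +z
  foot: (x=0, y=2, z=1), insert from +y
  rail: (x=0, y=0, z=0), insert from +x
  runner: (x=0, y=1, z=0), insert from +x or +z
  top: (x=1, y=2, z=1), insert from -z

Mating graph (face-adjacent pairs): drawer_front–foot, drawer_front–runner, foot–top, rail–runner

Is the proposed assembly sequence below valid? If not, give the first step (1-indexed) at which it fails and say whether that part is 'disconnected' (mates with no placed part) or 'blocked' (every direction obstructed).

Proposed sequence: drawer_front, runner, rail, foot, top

Valid

1. drawer_front@(0, 2, 0) [-x clear] — {drawer_front}
2. runner@(0, 1, 0) [+x clear] — {drawer_front, runner}
3. rail@(0, 0, 0) [+x clear] — {drawer_front, rail, runner}
4. foot@(0, 2, 1) [+y clear] — {drawer_front, foot, rail, runner}
5. top@(1, 2, 1) [-z clear] — {drawer_front, foot, rail, runner, top}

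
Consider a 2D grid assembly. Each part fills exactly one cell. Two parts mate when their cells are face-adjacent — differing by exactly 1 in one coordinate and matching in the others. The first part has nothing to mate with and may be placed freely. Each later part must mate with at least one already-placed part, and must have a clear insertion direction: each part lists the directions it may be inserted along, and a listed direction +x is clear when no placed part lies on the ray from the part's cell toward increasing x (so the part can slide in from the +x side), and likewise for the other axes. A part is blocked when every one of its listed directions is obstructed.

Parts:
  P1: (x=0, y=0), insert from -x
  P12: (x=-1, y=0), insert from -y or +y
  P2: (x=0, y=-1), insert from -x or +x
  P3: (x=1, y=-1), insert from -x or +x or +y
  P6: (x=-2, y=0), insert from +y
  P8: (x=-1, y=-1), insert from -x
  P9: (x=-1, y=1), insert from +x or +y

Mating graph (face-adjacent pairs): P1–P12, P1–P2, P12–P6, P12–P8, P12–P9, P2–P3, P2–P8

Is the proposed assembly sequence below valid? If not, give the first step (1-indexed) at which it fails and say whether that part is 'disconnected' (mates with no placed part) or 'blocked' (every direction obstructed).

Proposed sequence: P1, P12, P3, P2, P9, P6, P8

1. P1@(0, 0) [-x clear] — {P1}
2. P12@(-1, 0) [-y clear] — {P1, P12}
3. P3@(1, -1) — no placed neighbour ⇒ disconnected

Invalid at step 3 (disconnected)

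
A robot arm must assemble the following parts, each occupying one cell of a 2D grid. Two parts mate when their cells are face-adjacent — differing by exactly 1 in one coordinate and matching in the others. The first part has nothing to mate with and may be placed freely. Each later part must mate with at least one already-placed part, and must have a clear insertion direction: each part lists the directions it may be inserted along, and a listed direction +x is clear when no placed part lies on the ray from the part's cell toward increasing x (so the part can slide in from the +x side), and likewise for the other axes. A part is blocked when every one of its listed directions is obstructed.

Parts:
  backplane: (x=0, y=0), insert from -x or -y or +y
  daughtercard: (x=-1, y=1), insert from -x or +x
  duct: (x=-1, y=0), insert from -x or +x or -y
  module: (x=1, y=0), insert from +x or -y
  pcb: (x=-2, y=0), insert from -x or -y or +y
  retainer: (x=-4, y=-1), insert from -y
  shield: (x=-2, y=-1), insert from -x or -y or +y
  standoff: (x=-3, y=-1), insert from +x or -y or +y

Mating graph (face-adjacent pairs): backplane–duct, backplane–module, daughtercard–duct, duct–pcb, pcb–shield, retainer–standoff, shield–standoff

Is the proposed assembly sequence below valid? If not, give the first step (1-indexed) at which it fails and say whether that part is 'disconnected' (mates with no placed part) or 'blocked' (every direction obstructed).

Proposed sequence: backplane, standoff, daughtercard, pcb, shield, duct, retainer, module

Invalid at step 2 (disconnected)

1. backplane@(0, 0) [-x clear] — {backplane}
2. standoff@(-3, -1) — no placed neighbour ⇒ disconnected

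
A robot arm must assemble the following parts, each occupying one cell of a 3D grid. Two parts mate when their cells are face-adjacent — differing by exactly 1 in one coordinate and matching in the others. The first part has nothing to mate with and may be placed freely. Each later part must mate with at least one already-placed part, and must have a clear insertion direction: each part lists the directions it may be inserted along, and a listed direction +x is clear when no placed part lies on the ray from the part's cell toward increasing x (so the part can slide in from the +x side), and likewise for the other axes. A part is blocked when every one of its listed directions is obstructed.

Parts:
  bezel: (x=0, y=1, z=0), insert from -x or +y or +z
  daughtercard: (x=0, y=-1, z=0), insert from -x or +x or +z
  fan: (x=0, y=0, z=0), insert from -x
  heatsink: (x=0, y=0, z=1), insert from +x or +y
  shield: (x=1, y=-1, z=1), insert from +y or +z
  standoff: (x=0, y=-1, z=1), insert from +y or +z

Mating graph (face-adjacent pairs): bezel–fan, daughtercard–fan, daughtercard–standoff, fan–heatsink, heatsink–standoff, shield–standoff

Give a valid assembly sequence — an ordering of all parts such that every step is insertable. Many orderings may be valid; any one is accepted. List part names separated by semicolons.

1. heatsink@(0, 0, 1) [+x clear] — {heatsink}
2. fan@(0, 0, 0) [-x clear] — {fan, heatsink}
3. bezel@(0, 1, 0) [-x clear] — {bezel, fan, heatsink}
4. standoff@(0, -1, 1) [+z clear] — {bezel, fan, heatsink, standoff}
5. shield@(1, -1, 1) [+y clear] — {bezel, fan, heatsink, shield, standoff}
6. daughtercard@(0, -1, 0) [-x clear] — {bezel, daughtercard, fan, heatsink, shield, standoff}

heatsink; fan; bezel; standoff; shield; daughtercard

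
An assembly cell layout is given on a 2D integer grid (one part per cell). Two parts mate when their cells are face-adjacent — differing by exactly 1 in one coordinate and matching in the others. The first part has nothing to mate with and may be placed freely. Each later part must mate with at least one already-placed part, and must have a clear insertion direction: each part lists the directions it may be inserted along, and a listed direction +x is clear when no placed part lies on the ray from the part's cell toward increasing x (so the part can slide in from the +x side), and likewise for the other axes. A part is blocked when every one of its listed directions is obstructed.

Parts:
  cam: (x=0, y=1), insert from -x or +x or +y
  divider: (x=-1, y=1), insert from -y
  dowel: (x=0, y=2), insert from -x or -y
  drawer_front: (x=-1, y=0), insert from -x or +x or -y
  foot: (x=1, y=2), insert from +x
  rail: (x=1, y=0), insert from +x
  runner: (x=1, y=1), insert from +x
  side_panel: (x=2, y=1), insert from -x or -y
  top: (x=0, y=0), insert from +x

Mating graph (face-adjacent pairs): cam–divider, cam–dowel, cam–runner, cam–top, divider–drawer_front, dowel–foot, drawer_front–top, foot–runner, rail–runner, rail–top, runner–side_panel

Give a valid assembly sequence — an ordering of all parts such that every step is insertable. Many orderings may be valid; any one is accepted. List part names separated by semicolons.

1. runner@(1, 1) [+x clear] — {runner}
2. cam@(0, 1) [-x clear] — {cam, runner}
3. divider@(-1, 1) [-y clear] — {cam, divider, runner}
4. drawer_front@(-1, 0) [-x clear] — {cam, divider, drawer_front, runner}
5. side_panel@(2, 1) [-y clear] — {cam, divider, drawer_front, runner, side_panel}
6. foot@(1, 2) [+x clear] — {cam, divider, drawer_front, foot, runner, side_panel}
7. top@(0, 0) [+x clear] — {cam, divider, drawer_front, foot, runner, side_panel, top}
8. rail@(1, 0) [+x clear] — {cam, divider, drawer_front, foot, rail, runner, side_panel, top}
9. dowel@(0, 2) [-x clear] — {cam, divider, dowel, drawer_front, foot, rail, runner, side_panel, top}

runner; cam; divider; drawer_front; side_panel; foot; top; rail; dowel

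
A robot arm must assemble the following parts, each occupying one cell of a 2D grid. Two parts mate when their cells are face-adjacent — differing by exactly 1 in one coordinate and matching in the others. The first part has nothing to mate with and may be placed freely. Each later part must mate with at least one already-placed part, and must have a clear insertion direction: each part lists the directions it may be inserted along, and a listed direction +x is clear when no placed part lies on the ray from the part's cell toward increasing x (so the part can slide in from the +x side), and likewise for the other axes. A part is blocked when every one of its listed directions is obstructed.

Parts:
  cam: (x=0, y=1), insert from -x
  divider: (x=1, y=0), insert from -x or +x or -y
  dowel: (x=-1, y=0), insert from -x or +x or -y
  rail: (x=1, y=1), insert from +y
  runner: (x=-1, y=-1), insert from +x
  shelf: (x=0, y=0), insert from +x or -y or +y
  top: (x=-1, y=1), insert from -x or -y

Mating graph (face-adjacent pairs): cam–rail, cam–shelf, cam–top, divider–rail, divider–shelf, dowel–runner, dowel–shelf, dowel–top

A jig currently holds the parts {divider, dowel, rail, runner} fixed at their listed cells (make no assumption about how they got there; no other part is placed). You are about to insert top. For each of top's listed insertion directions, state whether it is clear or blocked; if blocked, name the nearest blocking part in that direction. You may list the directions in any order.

-x: ray from top(-1, 1) has no placed part ⇒ clear
-y: nearest on ray is dowel@(-1, 0) ⇒ blocked

-x: clear; -y: blocked by dowel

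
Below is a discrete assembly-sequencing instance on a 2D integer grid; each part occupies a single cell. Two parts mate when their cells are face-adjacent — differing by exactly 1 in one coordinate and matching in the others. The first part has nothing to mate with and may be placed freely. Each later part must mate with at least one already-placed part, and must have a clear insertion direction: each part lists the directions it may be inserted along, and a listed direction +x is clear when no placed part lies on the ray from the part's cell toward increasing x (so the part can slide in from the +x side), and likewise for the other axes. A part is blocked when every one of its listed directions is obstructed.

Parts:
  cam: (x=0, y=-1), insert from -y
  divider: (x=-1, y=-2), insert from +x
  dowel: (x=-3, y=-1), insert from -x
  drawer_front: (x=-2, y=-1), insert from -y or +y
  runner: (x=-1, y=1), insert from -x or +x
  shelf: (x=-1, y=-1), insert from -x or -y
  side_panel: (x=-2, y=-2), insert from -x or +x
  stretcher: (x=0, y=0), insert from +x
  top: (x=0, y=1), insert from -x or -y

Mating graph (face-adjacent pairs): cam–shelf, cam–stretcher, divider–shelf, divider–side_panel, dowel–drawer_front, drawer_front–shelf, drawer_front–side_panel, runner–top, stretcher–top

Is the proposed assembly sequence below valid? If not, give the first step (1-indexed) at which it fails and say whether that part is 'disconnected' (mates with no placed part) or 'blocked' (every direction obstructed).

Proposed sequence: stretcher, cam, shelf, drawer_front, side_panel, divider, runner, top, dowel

Invalid at step 7 (disconnected)

1. stretcher@(0, 0) [+x clear] — {stretcher}
2. cam@(0, -1) [-y clear] — {cam, stretcher}
3. shelf@(-1, -1) [-x clear] — {cam, shelf, stretcher}
4. drawer_front@(-2, -1) [-y clear] — {cam, drawer_front, shelf, stretcher}
5. side_panel@(-2, -2) [-x clear] — {cam, drawer_front, shelf, side_panel, stretcher}
6. divider@(-1, -2) [+x clear] — {cam, divider, drawer_front, shelf, side_panel, stretcher}
7. runner@(-1, 1) — no placed neighbour ⇒ disconnected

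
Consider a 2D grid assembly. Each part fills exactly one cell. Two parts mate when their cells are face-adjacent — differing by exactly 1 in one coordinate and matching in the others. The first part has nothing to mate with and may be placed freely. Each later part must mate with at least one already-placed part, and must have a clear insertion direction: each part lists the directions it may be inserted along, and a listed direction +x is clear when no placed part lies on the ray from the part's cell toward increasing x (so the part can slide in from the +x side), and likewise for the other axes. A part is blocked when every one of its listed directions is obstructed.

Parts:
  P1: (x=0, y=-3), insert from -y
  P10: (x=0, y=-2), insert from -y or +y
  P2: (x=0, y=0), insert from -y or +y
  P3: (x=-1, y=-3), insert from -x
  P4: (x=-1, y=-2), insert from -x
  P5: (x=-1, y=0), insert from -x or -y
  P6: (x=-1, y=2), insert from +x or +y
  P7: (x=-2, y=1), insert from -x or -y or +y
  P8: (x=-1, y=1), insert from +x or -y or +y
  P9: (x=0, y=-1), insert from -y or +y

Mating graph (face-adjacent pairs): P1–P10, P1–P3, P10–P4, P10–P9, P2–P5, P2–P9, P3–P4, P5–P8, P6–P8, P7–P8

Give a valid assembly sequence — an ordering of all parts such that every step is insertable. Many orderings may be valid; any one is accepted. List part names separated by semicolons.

P7; P8; P6; P5; P2; P9; P10; P1; P3; P4

1. P7@(-2, 1) [-x clear] — {P7}
2. P8@(-1, 1) [+x clear] — {P7, P8}
3. P6@(-1, 2) [+x clear] — {P6, P7, P8}
4. P5@(-1, 0) [-x clear] — {P5, P6, P7, P8}
5. P2@(0, 0) [-y clear] — {P2, P5, P6, P7, P8}
6. P9@(0, -1) [-y clear] — {P2, P5, P6, P7, P8, P9}
7. P10@(0, -2) [-y clear] — {P10, P2, P5, P6, P7, P8, P9}
8. P1@(0, -3) [-y clear] — {P1, P10, P2, P5, P6, P7, P8, P9}
9. P3@(-1, -3) [-x clear] — {P1, P10, P2, P3, P5, P6, P7, P8, P9}
10. P4@(-1, -2) [-x clear] — {P1, P10, P2, P3, P4, P5, P6, P7, P8, P9}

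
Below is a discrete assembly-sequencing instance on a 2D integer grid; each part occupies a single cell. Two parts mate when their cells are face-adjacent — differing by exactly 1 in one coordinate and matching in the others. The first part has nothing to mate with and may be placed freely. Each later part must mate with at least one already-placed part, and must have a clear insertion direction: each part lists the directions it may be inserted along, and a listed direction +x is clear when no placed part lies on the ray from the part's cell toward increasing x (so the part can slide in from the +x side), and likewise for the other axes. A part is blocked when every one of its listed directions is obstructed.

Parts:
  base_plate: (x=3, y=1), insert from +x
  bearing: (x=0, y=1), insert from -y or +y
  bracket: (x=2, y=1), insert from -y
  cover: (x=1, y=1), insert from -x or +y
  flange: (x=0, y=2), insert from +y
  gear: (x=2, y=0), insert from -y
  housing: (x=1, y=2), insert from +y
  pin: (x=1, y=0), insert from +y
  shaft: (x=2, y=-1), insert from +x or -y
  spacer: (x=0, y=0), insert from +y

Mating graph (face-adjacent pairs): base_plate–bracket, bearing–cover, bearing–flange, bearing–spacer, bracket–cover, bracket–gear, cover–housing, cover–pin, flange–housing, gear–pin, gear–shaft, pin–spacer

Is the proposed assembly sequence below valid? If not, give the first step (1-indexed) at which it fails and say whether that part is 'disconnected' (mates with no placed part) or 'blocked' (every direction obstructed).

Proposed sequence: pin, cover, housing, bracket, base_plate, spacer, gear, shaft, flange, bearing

Invalid at step 10 (blocked)

1. pin@(1, 0) [+y clear] — {pin}
2. cover@(1, 1) [-x clear] — {cover, pin}
3. housing@(1, 2) [+y clear] — {cover, housing, pin}
4. bracket@(2, 1) [-y clear] — {bracket, cover, housing, pin}
5. base_plate@(3, 1) [+x clear] — {base_plate, bracket, cover, housing, pin}
6. spacer@(0, 0) [+y clear] — {base_plate, bracket, cover, housing, pin, spacer}
7. gear@(2, 0) [-y clear] — {base_plate, bracket, cover, gear, housing, pin, spacer}
8. shaft@(2, -1) [+x clear] — {base_plate, bracket, cover, gear, housing, pin, shaft, spacer}
9. flange@(0, 2) [+y clear] — {base_plate, bracket, cover, flange, gear, housing, pin, shaft, spacer}
10. bearing@(0, 1) — -y/+y all obstructed ⇒ blocked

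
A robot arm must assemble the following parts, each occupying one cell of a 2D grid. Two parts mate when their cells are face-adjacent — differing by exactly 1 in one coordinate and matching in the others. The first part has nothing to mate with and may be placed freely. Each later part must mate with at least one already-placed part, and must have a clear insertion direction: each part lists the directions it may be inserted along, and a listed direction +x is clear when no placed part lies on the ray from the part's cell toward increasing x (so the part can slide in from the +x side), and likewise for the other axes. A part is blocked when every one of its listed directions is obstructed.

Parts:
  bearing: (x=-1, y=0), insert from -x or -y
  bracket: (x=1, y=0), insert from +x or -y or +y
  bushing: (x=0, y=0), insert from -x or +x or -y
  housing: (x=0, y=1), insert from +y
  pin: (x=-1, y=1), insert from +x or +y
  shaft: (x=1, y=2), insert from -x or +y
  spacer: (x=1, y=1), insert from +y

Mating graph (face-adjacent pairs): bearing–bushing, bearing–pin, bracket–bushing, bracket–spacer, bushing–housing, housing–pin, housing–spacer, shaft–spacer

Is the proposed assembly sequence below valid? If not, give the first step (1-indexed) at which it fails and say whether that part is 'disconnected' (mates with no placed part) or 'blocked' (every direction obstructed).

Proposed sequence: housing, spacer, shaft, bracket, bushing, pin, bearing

1. housing@(0, 1) [+y clear] — {housing}
2. spacer@(1, 1) [+y clear] — {housing, spacer}
3. shaft@(1, 2) [-x clear] — {housing, shaft, spacer}
4. bracket@(1, 0) [+x clear] — {bracket, housing, shaft, spacer}
5. bushing@(0, 0) [-x clear] — {bracket, bushing, housing, shaft, spacer}
6. pin@(-1, 1) [+y clear] — {bracket, bushing, housing, pin, shaft, spacer}
7. bearing@(-1, 0) [-x clear] — {bearing, bracket, bushing, housing, pin, shaft, spacer}

Valid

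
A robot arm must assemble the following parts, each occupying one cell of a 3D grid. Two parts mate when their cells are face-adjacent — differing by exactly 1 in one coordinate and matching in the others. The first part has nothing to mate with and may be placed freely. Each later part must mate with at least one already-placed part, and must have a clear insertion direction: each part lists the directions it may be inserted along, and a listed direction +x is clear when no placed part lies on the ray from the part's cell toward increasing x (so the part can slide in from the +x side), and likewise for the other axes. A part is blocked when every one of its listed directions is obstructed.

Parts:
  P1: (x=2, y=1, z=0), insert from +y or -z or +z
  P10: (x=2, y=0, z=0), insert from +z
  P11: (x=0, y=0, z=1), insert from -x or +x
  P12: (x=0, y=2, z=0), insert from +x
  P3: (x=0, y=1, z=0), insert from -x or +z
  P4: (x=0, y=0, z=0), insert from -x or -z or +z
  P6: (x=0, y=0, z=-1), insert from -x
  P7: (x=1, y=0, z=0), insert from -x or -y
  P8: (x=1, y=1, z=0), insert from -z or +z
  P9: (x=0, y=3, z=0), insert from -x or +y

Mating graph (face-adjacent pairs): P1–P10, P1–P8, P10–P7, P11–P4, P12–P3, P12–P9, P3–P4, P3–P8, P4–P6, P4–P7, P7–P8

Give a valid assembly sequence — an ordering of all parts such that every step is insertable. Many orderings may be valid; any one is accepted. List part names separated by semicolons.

1. P8@(1, 1, 0) [-z clear] — {P8}
2. P1@(2, 1, 0) [+y clear] — {P1, P8}
3. P3@(0, 1, 0) [-x clear] — {P1, P3, P8}
4. P12@(0, 2, 0) [+x clear] — {P1, P12, P3, P8}
5. P9@(0, 3, 0) [-x clear] — {P1, P12, P3, P8, P9}
6. P7@(1, 0, 0) [-x clear] — {P1, P12, P3, P7, P8, P9}
7. P10@(2, 0, 0) [+z clear] — {P1, P10, P12, P3, P7, P8, P9}
8. P4@(0, 0, 0) [-x clear] — {P1, P10, P12, P3, P4, P7, P8, P9}
9. P6@(0, 0, -1) [-x clear] — {P1, P10, P12, P3, P4, P6, P7, P8, P9}
10. P11@(0, 0, 1) [-x clear] — {P1, P10, P11, P12, P3, P4, P6, P7, P8, P9}

P8; P1; P3; P12; P9; P7; P10; P4; P6; P11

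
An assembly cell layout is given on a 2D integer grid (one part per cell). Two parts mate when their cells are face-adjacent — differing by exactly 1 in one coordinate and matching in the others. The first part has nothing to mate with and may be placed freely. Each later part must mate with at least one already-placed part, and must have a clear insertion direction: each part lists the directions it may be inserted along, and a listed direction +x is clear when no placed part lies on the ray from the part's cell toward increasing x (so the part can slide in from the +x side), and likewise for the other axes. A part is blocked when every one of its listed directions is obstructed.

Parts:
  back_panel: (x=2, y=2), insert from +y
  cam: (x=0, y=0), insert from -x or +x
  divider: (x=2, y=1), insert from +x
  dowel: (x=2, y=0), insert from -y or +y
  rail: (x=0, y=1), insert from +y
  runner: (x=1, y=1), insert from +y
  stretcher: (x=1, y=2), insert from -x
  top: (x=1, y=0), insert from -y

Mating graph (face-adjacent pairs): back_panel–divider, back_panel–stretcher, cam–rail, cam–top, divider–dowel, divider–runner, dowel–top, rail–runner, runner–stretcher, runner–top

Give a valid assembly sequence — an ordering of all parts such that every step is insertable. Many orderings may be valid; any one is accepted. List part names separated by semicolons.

1. runner@(1, 1) [+y clear] — {runner}
2. rail@(0, 1) [+y clear] — {rail, runner}
3. top@(1, 0) [-y clear] — {rail, runner, top}
4. dowel@(2, 0) [-y clear] — {dowel, rail, runner, top}
5. divider@(2, 1) [+x clear] — {divider, dowel, rail, runner, top}
6. back_panel@(2, 2) [+y clear] — {back_panel, divider, dowel, rail, runner, top}
7. stretcher@(1, 2) [-x clear] — {back_panel, divider, dowel, rail, runner, stretcher, top}
8. cam@(0, 0) [-x clear] — {back_panel, cam, divider, dowel, rail, runner, stretcher, top}

runner; rail; top; dowel; divider; back_panel; stretcher; cam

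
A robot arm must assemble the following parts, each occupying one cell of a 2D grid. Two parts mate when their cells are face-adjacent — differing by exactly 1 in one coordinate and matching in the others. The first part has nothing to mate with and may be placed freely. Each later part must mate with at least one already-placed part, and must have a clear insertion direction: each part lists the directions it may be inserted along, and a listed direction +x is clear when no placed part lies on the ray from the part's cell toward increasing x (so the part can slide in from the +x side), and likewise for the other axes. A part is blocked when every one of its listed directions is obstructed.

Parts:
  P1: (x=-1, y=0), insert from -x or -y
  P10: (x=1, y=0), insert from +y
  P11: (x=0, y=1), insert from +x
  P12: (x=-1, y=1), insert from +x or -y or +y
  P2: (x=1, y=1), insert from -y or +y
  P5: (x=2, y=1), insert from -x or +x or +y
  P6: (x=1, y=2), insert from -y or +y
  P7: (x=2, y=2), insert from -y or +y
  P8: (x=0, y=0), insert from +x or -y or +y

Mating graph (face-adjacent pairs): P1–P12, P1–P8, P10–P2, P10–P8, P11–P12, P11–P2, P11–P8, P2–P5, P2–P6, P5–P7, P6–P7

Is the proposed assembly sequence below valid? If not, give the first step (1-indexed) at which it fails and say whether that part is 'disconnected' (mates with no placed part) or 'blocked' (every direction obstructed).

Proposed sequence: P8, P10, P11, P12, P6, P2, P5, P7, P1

Invalid at step 5 (disconnected)

1. P8@(0, 0) [+x clear] — {P8}
2. P10@(1, 0) [+y clear] — {P10, P8}
3. P11@(0, 1) [+x clear] — {P10, P11, P8}
4. P12@(-1, 1) [-y clear] — {P10, P11, P12, P8}
5. P6@(1, 2) — no placed neighbour ⇒ disconnected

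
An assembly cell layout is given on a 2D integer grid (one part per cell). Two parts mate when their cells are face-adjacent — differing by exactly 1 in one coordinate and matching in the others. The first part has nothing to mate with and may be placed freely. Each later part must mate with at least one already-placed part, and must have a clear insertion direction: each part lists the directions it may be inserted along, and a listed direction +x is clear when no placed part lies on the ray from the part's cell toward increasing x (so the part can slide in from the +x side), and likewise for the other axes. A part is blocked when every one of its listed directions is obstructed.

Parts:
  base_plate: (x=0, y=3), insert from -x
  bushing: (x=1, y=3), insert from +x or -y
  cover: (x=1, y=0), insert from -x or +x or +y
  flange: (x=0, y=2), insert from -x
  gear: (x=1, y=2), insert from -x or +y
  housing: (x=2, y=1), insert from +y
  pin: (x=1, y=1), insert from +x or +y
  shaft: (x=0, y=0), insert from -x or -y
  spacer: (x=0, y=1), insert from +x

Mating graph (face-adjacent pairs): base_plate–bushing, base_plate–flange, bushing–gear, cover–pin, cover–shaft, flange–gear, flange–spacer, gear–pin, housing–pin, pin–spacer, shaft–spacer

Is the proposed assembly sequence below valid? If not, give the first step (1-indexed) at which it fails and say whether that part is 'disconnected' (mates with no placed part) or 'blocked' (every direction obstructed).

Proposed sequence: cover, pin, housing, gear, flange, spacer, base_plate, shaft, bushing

1. cover@(1, 0) [-x clear] — {cover}
2. pin@(1, 1) [+x clear] — {cover, pin}
3. housing@(2, 1) [+y clear] — {cover, housing, pin}
4. gear@(1, 2) [-x clear] — {cover, gear, housing, pin}
5. flange@(0, 2) [-x clear] — {cover, flange, gear, housing, pin}
6. spacer@(0, 1) — +x all obstructed ⇒ blocked

Invalid at step 6 (blocked)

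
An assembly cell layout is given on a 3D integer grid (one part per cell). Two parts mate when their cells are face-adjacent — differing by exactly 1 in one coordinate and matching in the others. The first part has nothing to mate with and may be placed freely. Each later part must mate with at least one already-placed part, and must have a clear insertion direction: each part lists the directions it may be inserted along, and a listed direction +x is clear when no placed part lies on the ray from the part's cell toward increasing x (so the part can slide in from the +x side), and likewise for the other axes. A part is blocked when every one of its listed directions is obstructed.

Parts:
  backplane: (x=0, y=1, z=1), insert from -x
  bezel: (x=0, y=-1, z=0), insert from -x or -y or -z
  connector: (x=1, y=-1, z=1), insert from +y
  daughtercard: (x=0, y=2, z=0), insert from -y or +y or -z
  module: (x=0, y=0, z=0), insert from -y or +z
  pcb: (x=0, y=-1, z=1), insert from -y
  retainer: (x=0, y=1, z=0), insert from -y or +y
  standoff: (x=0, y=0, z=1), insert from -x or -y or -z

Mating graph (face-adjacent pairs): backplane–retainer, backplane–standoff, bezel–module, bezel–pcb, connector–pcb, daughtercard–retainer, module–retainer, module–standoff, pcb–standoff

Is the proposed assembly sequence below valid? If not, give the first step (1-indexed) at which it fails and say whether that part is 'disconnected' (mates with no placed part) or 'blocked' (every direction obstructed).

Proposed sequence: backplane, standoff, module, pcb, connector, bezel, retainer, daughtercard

Valid

1. backplane@(0, 1, 1) [-x clear] — {backplane}
2. standoff@(0, 0, 1) [-x clear] — {backplane, standoff}
3. module@(0, 0, 0) [-y clear] — {backplane, module, standoff}
4. pcb@(0, -1, 1) [-y clear] — {backplane, module, pcb, standoff}
5. connector@(1, -1, 1) [+y clear] — {backplane, connector, module, pcb, standoff}
6. bezel@(0, -1, 0) [-x clear] — {backplane, bezel, connector, module, pcb, standoff}
7. retainer@(0, 1, 0) [+y clear] — {backplane, bezel, connector, module, pcb, retainer, standoff}
8. daughtercard@(0, 2, 0) [+y clear] — {backplane, bezel, connector, daughtercard, module, pcb, retainer, standoff}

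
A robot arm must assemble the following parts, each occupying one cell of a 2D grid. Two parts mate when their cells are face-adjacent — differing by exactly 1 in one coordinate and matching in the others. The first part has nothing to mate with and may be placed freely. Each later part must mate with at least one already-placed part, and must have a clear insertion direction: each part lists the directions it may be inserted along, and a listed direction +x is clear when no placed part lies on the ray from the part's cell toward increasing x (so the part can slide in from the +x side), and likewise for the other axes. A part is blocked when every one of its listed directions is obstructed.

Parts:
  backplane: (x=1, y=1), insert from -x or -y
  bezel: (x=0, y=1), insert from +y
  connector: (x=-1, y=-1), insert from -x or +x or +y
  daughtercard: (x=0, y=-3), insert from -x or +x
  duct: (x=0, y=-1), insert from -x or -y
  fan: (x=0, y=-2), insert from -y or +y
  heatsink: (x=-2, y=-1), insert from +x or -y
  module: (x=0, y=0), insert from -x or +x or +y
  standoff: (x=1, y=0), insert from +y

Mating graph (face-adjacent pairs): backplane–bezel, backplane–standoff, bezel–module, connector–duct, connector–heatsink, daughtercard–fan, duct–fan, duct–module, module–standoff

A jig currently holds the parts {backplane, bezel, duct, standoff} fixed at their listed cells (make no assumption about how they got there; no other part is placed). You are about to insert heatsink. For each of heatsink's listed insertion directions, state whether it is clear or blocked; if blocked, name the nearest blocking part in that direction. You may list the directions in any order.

+x: nearest on ray is duct@(0, -1) ⇒ blocked
-y: ray from heatsink(-2, -1) has no placed part ⇒ clear

+x: blocked by duct; -y: clear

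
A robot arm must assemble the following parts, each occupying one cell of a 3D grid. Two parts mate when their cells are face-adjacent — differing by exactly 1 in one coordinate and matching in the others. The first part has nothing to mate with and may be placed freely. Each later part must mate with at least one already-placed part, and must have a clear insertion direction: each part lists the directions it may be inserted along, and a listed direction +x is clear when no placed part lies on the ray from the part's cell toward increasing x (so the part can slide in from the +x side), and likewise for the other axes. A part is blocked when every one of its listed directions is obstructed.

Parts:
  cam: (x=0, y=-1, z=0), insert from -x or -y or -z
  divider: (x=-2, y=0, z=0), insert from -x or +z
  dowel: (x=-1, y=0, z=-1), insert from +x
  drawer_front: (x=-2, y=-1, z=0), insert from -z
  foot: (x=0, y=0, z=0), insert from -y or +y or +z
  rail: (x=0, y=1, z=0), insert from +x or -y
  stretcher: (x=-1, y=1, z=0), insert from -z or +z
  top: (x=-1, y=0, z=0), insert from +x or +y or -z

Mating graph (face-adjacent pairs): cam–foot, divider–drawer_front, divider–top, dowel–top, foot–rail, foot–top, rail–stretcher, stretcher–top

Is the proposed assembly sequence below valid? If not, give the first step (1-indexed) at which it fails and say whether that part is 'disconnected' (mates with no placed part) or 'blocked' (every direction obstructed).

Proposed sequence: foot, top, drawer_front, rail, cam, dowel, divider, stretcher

1. foot@(0, 0, 0) [-y clear] — {foot}
2. top@(-1, 0, 0) [+y clear] — {foot, top}
3. drawer_front@(-2, -1, 0) — no placed neighbour ⇒ disconnected

Invalid at step 3 (disconnected)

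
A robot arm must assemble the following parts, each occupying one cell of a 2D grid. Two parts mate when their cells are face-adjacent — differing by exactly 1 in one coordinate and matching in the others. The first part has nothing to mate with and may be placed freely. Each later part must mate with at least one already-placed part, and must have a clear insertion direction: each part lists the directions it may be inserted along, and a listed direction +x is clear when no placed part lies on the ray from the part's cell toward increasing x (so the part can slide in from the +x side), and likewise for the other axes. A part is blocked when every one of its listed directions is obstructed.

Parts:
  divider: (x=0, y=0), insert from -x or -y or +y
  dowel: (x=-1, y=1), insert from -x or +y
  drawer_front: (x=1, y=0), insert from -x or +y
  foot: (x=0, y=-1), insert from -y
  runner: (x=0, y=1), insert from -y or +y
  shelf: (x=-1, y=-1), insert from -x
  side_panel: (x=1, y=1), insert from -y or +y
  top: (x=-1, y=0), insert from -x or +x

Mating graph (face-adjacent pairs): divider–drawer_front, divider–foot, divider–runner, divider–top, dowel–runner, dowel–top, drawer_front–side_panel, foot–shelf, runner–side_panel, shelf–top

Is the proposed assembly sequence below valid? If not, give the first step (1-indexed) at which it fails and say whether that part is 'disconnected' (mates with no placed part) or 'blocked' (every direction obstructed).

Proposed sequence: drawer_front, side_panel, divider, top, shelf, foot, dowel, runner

1. drawer_front@(1, 0) [-x clear] — {drawer_front}
2. side_panel@(1, 1) [+y clear] — {drawer_front, side_panel}
3. divider@(0, 0) [-x clear] — {divider, drawer_front, side_panel}
4. top@(-1, 0) [-x clear] — {divider, drawer_front, side_panel, top}
5. shelf@(-1, -1) [-x clear] — {divider, drawer_front, shelf, side_panel, top}
6. foot@(0, -1) [-y clear] — {divider, drawer_front, foot, shelf, side_panel, top}
7. dowel@(-1, 1) [-x clear] — {divider, dowel, drawer_front, foot, shelf, side_panel, top}
8. runner@(0, 1) [+y clear] — {divider, dowel, drawer_front, foot, runner, shelf, side_panel, top}

Valid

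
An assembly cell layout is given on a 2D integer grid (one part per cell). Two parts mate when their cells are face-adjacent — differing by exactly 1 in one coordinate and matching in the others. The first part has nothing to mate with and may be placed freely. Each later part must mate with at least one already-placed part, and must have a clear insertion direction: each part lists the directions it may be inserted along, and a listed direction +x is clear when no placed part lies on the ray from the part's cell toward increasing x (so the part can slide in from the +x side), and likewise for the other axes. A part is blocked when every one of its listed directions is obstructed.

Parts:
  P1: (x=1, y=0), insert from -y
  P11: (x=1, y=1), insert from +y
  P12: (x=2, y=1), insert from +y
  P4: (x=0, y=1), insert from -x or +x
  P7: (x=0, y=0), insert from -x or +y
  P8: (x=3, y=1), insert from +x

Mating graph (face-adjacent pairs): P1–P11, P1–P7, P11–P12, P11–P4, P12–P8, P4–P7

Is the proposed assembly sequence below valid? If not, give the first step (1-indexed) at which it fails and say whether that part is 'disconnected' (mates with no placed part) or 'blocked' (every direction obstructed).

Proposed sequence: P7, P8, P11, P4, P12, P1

Invalid at step 2 (disconnected)

1. P7@(0, 0) [-x clear] — {P7}
2. P8@(3, 1) — no placed neighbour ⇒ disconnected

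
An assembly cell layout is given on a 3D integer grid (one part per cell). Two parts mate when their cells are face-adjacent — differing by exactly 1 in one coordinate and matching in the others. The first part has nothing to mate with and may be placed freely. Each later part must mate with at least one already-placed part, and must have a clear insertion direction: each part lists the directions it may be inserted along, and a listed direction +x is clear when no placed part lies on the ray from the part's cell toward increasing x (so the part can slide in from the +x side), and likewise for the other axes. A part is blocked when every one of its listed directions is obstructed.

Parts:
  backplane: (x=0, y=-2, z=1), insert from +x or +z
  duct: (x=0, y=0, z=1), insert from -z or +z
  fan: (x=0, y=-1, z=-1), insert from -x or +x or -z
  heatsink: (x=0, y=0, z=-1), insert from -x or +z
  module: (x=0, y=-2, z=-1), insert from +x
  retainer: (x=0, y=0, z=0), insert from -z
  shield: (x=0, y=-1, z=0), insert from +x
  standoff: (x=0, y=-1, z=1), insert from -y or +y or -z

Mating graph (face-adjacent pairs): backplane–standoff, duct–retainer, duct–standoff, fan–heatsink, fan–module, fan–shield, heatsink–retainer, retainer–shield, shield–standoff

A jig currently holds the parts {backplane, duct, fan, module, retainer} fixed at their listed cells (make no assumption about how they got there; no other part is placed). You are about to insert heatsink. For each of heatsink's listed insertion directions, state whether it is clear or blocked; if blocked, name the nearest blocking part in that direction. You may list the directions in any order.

+z: blocked by retainer; -x: clear

-x: ray from heatsink(0, 0, -1) has no placed part ⇒ clear
+z: nearest on ray is retainer@(0, 0, 0) ⇒ blocked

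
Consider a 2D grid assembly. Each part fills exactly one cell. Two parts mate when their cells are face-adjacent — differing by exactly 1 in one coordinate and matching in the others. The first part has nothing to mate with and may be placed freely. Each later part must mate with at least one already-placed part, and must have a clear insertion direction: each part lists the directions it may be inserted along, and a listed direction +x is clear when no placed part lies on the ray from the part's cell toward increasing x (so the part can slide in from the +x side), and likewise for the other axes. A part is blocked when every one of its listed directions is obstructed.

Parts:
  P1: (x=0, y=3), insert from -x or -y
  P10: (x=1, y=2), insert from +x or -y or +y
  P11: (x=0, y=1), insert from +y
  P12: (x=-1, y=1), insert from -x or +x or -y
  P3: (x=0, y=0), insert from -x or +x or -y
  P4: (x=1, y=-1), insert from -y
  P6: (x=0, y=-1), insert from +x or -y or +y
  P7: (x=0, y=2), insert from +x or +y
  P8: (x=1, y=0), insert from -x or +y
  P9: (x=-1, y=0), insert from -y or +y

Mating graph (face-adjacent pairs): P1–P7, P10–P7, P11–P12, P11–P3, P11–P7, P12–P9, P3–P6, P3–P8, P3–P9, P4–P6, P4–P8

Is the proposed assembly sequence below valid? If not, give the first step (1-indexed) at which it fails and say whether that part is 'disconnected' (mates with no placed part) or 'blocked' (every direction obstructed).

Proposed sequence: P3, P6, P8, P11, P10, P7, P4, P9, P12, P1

Invalid at step 5 (disconnected)

1. P3@(0, 0) [-x clear] — {P3}
2. P6@(0, -1) [+x clear] — {P3, P6}
3. P8@(1, 0) [+y clear] — {P3, P6, P8}
4. P11@(0, 1) [+y clear] — {P11, P3, P6, P8}
5. P10@(1, 2) — no placed neighbour ⇒ disconnected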